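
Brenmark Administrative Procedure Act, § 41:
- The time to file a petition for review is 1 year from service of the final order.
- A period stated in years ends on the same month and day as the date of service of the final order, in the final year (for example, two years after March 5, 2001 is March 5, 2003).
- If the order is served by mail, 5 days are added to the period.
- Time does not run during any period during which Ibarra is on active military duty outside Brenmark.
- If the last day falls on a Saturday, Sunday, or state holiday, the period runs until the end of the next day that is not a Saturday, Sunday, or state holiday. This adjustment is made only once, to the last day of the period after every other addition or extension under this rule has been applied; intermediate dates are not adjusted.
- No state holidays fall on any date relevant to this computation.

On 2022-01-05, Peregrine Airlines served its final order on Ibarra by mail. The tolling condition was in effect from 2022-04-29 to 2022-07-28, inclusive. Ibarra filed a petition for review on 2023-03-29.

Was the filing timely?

Yes

1 year after 2022-01-05 is January 5, 2023.
Service was by mail, adding 5 days: January 5, 2023 + 5 days = January 10, 2023.
From April 29, 2022 through July 28, 2022 inclusive is 91 days; tolling adds 91 days: January 10, 2023 + 91 days = April 11, 2023.
April 11, 2023 is a Tuesday and not a state holiday, so no extension applies.
The deadline is April 11, 2023; the filing on March 29, 2023 is on or before that date.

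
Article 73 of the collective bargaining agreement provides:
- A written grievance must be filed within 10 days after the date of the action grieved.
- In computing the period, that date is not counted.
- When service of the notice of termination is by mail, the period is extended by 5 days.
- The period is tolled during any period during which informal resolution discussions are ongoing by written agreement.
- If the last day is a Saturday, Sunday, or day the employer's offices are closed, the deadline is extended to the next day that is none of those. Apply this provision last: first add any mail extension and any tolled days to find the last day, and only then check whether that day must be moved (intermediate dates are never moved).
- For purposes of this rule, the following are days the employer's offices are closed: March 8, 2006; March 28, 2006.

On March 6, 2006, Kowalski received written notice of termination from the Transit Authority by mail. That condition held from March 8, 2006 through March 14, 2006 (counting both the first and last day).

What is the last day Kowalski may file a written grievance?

March 29, 2006

10 days after March 6, 2006 is March 16, 2006.
Service was by mail, adding 5 days: March 16, 2006 + 5 days = March 21, 2006.
From March 8, 2006 through March 14, 2006 inclusive is 7 days; tolling adds 7 days: March 21, 2006 + 7 days = March 28, 2006.
March 28, 2006 is a listed holiday. The next qualifying day is March 29, 2006.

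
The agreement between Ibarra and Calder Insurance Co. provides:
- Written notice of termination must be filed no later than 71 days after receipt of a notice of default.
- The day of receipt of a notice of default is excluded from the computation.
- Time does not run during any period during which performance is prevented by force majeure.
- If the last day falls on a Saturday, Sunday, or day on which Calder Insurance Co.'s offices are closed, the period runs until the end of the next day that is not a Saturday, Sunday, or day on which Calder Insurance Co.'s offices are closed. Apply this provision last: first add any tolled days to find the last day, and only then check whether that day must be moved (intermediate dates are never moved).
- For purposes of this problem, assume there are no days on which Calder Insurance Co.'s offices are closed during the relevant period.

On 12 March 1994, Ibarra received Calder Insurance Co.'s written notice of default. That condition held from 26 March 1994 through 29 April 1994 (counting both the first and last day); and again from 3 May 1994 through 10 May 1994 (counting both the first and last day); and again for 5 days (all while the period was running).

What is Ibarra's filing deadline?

71 days after 12 March 1994 is May 22, 1994.
From March 26, 1994 through April 29, 1994 inclusive is 35 days; tolling adds 35 days: May 22, 1994 + 35 days = June 26, 1994.
From May 3, 1994 through May 10, 1994 inclusive is 8 days; tolling adds 8 days: June 26, 1994 + 8 days = July 4, 1994.
Tolling adds 5 days: July 4, 1994 + 5 days = July 9, 1994.
July 9, 1994 is Saturday; July 10, 1994 is Sunday. The next qualifying day is July 11, 1994.

July 11, 1994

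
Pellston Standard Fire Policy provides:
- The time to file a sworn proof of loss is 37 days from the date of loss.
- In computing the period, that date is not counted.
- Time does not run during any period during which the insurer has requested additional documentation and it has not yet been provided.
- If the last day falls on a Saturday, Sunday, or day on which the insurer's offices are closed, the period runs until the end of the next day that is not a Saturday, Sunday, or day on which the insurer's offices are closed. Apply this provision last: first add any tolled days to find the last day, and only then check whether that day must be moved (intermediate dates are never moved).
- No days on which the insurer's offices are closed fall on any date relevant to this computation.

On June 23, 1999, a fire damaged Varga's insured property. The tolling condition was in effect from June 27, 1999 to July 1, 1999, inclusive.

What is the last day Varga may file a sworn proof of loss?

37 days after June 23, 1999 is July 30, 1999.
From June 27, 1999 through July 1, 1999 inclusive is 5 days; tolling adds 5 days: July 30, 1999 + 5 days = August 4, 1999.
August 4, 1999 is a Wednesday and not a day on which the insurer's offices are closed, so no extension applies.

August 4, 1999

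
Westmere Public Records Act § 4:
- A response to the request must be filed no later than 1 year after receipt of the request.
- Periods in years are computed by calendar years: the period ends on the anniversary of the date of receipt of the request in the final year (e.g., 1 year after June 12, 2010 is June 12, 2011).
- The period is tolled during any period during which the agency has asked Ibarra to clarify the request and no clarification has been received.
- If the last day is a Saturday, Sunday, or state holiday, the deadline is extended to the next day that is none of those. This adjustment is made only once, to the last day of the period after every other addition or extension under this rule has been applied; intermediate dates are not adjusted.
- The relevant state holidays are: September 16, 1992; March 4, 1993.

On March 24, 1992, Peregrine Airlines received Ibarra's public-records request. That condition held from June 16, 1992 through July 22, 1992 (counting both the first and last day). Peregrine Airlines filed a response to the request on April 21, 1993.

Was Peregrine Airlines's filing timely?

Yes

1 year after March 24, 1992 is March 24, 1993.
From June 16, 1992 through July 22, 1992 inclusive is 37 days; tolling adds 37 days: March 24, 1993 + 37 days = April 30, 1993.
April 30, 1993 is a Friday and not a state holiday, so no extension applies.
The deadline is April 30, 1993; the filing on April 21, 1993 is on or before that date.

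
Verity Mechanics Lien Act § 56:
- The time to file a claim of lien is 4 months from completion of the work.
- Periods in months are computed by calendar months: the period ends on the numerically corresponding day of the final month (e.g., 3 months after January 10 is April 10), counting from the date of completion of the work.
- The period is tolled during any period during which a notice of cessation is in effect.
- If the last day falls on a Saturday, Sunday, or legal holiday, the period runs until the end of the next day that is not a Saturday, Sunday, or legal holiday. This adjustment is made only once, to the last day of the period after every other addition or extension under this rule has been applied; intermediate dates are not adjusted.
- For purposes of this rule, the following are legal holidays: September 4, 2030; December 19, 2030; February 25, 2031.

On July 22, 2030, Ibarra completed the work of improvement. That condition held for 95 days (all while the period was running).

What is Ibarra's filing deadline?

4 months after July 22, 2030 is November 22, 2030.
Tolling adds 95 days: November 22, 2030 + 95 days = February 25, 2031.
February 25, 2031 is a listed holiday. The next qualifying day is February 26, 2031.

February 26, 2031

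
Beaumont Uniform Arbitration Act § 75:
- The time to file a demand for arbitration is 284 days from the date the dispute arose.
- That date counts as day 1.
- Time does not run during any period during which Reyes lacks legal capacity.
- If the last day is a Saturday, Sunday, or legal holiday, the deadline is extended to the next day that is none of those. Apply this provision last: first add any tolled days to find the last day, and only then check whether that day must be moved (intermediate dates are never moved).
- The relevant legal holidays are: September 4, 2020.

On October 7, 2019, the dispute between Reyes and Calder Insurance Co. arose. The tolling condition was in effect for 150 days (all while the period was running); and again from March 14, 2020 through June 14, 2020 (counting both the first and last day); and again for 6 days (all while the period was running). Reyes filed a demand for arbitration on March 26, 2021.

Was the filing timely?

No

Counting October 7, 2019 as day 1, day 284 is July 16, 2020.
Tolling adds 150 days: July 16, 2020 + 150 days = December 13, 2020.
From March 14, 2020 through June 14, 2020 inclusive is 93 days; tolling adds 93 days: December 13, 2020 + 93 days = March 16, 2021.
Tolling adds 6 days: March 16, 2021 + 6 days = March 22, 2021.
March 22, 2021 is a Monday and not a legal holiday, so no extension applies.
The deadline is March 22, 2021; the filing on March 26, 2021 is after that date.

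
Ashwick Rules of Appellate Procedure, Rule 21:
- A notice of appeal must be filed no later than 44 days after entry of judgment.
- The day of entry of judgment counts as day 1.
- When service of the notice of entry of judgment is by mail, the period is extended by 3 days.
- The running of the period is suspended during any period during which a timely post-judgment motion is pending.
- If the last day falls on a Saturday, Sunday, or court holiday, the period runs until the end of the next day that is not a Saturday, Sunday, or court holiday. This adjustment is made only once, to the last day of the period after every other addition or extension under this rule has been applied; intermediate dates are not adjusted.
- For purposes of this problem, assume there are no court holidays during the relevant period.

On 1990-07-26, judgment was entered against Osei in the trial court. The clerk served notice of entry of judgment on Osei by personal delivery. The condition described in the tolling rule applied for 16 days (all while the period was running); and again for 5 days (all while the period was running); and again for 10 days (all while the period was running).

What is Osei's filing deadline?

October 8, 1990

Counting 1990-07-26 as day 1, day 44 is September 7, 1990.
Service was not by mail, so no mail extension applies.
Tolling adds 16 days: September 7, 1990 + 16 days = September 23, 1990.
Tolling adds 5 days: September 23, 1990 + 5 days = September 28, 1990.
Tolling adds 10 days: September 28, 1990 + 10 days = October 8, 1990.
October 8, 1990 is a Monday and not a court holiday, so no extension applies.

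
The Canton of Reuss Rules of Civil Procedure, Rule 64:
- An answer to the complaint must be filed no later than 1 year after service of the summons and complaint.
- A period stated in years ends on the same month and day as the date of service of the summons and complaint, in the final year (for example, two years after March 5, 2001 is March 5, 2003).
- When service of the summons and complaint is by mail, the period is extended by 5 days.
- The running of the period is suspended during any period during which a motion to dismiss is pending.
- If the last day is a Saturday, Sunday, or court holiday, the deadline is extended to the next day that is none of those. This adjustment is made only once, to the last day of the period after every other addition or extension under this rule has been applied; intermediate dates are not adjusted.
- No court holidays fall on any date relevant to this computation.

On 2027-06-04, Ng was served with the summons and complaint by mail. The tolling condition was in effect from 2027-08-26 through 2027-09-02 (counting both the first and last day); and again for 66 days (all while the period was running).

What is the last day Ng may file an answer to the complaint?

1 year after 2027-06-04 is June 4, 2028.
Service was by mail, adding 5 days: June 4, 2028 + 5 days = June 9, 2028.
From August 26, 2027 through September 2, 2027 inclusive is 8 days; tolling adds 8 days: June 9, 2028 + 8 days = June 17, 2028.
Tolling adds 66 days: June 17, 2028 + 66 days = August 22, 2028.
August 22, 2028 is a Tuesday and not a court holiday, so no extension applies.

August 22, 2028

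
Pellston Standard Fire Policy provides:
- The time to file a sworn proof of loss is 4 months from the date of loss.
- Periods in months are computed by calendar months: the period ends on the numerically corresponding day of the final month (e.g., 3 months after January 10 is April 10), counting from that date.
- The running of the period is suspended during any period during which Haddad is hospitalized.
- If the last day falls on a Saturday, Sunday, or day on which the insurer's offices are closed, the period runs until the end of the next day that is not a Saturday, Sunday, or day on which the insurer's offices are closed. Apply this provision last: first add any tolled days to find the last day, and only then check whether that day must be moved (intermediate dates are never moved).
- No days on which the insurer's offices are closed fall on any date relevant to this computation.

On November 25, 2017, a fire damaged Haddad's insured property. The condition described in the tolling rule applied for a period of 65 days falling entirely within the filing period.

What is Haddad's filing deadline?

May 29, 2018

4 months after November 25, 2017 is March 25, 2018.
Tolling adds 65 days: March 25, 2018 + 65 days = May 29, 2018.
May 29, 2018 is a Tuesday and not a day on which the insurer's offices are closed, so no extension applies.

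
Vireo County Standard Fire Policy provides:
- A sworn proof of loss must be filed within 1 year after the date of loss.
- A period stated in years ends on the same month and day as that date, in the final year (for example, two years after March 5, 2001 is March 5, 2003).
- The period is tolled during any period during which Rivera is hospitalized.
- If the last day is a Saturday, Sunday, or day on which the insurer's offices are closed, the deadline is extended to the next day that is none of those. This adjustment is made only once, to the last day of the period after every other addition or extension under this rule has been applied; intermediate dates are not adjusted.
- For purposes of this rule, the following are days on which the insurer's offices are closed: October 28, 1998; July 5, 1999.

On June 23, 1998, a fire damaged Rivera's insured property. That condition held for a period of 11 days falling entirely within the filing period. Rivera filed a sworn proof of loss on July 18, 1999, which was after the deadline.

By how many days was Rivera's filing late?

12 days

1 year after June 23, 1998 is June 23, 1999.
Tolling adds 11 days: June 23, 1999 + 11 days = July 4, 1999.
July 4, 1999 is Sunday; July 5, 1999 is a listed holiday. The next qualifying day is July 6, 1999.
The deadline is July 6, 1999; from July 6, 1999 to July 18, 1999 is 12 days.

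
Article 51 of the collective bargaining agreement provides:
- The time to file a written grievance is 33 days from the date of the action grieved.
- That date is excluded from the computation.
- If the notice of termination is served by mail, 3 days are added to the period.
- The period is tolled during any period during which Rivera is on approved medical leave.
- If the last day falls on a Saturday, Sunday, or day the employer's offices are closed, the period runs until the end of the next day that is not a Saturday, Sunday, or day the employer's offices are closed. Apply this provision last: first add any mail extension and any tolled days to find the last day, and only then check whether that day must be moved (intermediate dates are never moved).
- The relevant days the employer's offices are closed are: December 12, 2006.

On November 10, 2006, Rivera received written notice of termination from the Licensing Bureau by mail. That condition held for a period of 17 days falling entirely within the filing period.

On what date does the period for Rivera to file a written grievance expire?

33 days after November 10, 2006 is December 13, 2006.
Service was by mail, adding 3 days: December 13, 2006 + 3 days = December 16, 2006.
Tolling adds 17 days: December 16, 2006 + 17 days = January 2, 2007.
January 2, 2007 is a Tuesday and not a day the employer's offices are closed, so no extension applies.

January 2, 2007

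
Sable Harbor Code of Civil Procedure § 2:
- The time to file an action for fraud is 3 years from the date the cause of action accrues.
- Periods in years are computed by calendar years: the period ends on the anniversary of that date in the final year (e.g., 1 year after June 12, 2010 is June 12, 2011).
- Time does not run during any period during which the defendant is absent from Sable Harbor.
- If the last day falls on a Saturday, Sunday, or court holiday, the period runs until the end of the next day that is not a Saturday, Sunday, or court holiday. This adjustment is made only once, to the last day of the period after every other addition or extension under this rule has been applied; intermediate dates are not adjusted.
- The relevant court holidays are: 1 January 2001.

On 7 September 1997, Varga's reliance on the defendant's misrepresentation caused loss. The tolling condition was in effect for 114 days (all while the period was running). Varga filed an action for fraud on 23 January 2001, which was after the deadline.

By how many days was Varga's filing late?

3 years after 7 September 1997 is September 7, 2000.
Tolling adds 114 days: September 7, 2000 + 114 days = December 30, 2000.
December 30, 2000 is Saturday; December 31, 2000 is Sunday; January 1, 2001 is a listed holiday. The next qualifying day is January 2, 2001.
The deadline is January 2, 2001; from January 2, 2001 to January 23, 2001 is 21 days.

21 days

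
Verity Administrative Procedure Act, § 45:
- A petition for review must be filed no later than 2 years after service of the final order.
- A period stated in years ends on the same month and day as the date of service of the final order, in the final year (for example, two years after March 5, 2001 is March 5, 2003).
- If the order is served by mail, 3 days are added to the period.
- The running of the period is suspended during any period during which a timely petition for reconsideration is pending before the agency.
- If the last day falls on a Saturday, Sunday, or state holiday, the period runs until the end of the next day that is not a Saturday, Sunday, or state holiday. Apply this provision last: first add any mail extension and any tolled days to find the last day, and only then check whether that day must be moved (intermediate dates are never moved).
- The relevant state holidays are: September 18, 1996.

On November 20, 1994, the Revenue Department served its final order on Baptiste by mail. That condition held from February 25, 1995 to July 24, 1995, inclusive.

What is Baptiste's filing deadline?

2 years after November 20, 1994 is November 20, 1996.
Service was by mail, adding 3 days: November 20, 1996 + 3 days = November 23, 1996.
From February 25, 1995 through July 24, 1995 inclusive is 150 days; tolling adds 150 days: November 23, 1996 + 150 days = April 22, 1997.
April 22, 1997 is a Tuesday and not a state holiday, so no extension applies.

April 22, 1997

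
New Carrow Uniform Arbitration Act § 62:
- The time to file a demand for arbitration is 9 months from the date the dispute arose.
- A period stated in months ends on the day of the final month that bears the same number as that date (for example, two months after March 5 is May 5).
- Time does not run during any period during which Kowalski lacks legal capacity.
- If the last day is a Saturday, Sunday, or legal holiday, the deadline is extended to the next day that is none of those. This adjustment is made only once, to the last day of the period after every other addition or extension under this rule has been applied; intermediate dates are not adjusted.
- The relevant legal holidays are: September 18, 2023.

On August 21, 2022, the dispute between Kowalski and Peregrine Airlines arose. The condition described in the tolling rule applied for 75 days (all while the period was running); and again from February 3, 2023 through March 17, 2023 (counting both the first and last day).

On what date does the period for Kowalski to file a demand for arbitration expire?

9 months after August 21, 2022 is May 21, 2023.
Tolling adds 75 days: May 21, 2023 + 75 days = August 4, 2023.
From February 3, 2023 through March 17, 2023 inclusive is 43 days; tolling adds 43 days: August 4, 2023 + 43 days = September 16, 2023.
September 16, 2023 is Saturday; September 17, 2023 is Sunday; September 18, 2023 is a listed holiday. The next qualifying day is September 19, 2023.

September 19, 2023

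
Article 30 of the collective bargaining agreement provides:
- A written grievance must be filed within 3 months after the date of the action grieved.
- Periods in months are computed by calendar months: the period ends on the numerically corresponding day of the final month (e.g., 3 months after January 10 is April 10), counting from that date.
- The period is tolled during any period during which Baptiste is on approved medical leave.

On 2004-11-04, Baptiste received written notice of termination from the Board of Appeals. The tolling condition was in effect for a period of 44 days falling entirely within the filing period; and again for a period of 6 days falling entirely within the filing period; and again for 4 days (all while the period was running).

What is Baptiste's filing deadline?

3 months after 2004-11-04 is February 4, 2005.
Tolling adds 44 days: February 4, 2005 + 44 days = March 20, 2005.
Tolling adds 6 days: March 20, 2005 + 6 days = March 26, 2005.
Tolling adds 4 days: March 26, 2005 + 4 days = March 30, 2005.

March 30, 2005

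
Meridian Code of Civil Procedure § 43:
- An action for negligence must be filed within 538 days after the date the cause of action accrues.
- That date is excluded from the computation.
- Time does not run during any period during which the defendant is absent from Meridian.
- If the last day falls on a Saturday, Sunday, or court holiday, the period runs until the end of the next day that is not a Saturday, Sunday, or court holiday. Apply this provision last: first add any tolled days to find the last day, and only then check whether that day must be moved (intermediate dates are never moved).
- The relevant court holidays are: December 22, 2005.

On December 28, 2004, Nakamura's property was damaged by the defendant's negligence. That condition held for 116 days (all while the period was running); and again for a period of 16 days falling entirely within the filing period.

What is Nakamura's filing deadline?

October 30, 2006

538 days after December 28, 2004 is June 19, 2006.
Tolling adds 116 days: June 19, 2006 + 116 days = October 13, 2006.
Tolling adds 16 days: October 13, 2006 + 16 days = October 29, 2006.
October 29, 2006 is Sunday. The next qualifying day is October 30, 2006.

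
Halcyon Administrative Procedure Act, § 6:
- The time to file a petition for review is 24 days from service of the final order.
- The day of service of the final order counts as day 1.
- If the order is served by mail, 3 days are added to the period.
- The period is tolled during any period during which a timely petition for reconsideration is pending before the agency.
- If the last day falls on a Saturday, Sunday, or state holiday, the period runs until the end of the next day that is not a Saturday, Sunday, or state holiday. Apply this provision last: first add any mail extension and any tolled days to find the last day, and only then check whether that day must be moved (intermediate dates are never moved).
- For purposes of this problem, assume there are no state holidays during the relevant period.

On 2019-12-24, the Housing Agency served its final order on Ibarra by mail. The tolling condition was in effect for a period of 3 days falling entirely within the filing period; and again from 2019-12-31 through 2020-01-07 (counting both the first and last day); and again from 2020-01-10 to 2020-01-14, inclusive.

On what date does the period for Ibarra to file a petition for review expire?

Counting 2019-12-24 as day 1, day 24 is January 16, 2020.
Service was by mail, adding 3 days: January 16, 2020 + 3 days = January 19, 2020.
Tolling adds 3 days: January 19, 2020 + 3 days = January 22, 2020.
From December 31, 2019 through January 7, 2020 inclusive is 8 days; tolling adds 8 days: January 22, 2020 + 8 days = January 30, 2020.
From January 10, 2020 through January 14, 2020 inclusive is 5 days; tolling adds 5 days: January 30, 2020 + 5 days = February 4, 2020.
February 4, 2020 is a Tuesday and not a state holiday, so no extension applies.

February 4, 2020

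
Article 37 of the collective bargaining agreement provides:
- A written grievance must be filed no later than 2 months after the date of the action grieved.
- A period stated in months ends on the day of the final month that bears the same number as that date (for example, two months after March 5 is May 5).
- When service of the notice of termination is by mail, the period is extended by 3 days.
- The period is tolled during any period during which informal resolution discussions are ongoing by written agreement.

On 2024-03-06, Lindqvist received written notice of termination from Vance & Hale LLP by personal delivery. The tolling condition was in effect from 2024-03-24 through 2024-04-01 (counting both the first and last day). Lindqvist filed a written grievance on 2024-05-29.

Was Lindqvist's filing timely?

2 months after 2024-03-06 is May 6, 2024.
Service was not by mail, so no mail extension applies.
From March 24, 2024 through April 1, 2024 inclusive is 9 days; tolling adds 9 days: May 6, 2024 + 9 days = May 15, 2024.
The deadline is May 15, 2024; the filing on May 29, 2024 is after that date.

No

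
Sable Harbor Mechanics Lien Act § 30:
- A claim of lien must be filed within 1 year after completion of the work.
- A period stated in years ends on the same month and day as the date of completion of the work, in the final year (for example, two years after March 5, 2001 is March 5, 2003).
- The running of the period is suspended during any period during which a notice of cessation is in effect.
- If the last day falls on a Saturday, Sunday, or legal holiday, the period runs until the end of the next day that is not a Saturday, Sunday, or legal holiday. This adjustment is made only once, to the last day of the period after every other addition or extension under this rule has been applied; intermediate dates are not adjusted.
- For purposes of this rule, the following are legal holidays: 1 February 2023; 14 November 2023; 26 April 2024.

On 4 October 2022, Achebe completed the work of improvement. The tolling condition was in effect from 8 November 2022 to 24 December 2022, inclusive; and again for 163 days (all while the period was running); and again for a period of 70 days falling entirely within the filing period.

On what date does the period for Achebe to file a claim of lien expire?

1 year after 4 October 2022 is October 4, 2023.
From November 8, 2022 through December 24, 2022 inclusive is 47 days; tolling adds 47 days: October 4, 2023 + 47 days = November 20, 2023.
Tolling adds 163 days: November 20, 2023 + 163 days = May 1, 2024.
Tolling adds 70 days: May 1, 2024 + 70 days = July 10, 2024.
July 10, 2024 is a Wednesday and not a legal holiday, so no extension applies.

July 10, 2024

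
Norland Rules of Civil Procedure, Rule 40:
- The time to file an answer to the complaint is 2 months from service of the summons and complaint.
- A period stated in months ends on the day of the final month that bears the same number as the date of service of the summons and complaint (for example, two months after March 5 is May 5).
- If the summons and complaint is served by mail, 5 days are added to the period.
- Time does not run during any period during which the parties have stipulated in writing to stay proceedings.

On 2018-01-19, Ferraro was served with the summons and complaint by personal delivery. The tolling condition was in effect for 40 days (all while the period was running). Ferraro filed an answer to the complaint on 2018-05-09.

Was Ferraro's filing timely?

No

2 months after 2018-01-19 is March 19, 2018.
Service was not by mail, so no mail extension applies.
Tolling adds 40 days: March 19, 2018 + 40 days = April 28, 2018.
The deadline is April 28, 2018; the filing on May 9, 2018 is after that date.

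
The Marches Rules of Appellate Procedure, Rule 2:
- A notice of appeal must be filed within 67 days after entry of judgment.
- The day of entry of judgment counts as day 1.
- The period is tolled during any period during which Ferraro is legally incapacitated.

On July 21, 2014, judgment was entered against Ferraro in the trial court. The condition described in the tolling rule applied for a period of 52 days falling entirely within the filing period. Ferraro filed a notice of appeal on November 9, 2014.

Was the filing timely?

Yes

Counting July 21, 2014 as day 1, day 67 is September 25, 2014.
Tolling adds 52 days: September 25, 2014 + 52 days = November 16, 2014.
The deadline is November 16, 2014; the filing on November 9, 2014 is on or before that date.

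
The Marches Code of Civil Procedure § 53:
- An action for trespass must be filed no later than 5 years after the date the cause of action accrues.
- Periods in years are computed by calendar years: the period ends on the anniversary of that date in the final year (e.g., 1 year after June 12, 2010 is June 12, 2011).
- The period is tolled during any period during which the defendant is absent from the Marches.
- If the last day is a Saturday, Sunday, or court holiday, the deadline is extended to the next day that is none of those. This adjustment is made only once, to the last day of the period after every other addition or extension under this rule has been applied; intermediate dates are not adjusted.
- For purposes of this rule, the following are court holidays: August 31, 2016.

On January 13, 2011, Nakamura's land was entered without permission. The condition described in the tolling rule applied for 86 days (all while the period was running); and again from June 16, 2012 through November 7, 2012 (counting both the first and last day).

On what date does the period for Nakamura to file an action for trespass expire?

September 1, 2016

5 years after January 13, 2011 is January 13, 2016.
Tolling adds 86 days: January 13, 2016 + 86 days = April 8, 2016.
From June 16, 2012 through November 7, 2012 inclusive is 145 days; tolling adds 145 days: April 8, 2016 + 145 days = August 31, 2016.
August 31, 2016 is a listed holiday. The next qualifying day is September 1, 2016.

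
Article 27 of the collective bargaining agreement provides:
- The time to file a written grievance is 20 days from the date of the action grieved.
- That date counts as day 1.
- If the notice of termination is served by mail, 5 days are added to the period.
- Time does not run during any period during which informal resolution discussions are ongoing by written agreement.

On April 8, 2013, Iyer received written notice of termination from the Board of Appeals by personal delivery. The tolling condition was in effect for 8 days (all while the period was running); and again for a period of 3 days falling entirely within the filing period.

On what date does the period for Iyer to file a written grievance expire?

May 8, 2013

Counting April 8, 2013 as day 1, day 20 is April 27, 2013.
Service was not by mail, so no mail extension applies.
Tolling adds 8 days: April 27, 2013 + 8 days = May 5, 2013.
Tolling adds 3 days: May 5, 2013 + 3 days = May 8, 2013.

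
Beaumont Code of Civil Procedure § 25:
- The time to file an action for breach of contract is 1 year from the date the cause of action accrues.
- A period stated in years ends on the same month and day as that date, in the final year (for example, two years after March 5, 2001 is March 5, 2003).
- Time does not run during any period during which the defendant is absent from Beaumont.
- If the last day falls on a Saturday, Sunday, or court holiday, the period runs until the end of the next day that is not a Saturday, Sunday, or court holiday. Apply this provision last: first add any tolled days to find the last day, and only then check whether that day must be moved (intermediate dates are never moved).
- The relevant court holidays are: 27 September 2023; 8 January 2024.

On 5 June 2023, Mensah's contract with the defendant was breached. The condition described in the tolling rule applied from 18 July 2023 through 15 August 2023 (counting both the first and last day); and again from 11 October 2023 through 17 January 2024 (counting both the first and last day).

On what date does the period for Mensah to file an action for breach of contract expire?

1 year after 5 June 2023 is June 5, 2024.
From July 18, 2023 through August 15, 2023 inclusive is 29 days; tolling adds 29 days: June 5, 2024 + 29 days = July 4, 2024.
From October 11, 2023 through January 17, 2024 inclusive is 99 days; tolling adds 99 days: July 4, 2024 + 99 days = October 11, 2024.
October 11, 2024 is a Friday and not a court holiday, so no extension applies.

October 11, 2024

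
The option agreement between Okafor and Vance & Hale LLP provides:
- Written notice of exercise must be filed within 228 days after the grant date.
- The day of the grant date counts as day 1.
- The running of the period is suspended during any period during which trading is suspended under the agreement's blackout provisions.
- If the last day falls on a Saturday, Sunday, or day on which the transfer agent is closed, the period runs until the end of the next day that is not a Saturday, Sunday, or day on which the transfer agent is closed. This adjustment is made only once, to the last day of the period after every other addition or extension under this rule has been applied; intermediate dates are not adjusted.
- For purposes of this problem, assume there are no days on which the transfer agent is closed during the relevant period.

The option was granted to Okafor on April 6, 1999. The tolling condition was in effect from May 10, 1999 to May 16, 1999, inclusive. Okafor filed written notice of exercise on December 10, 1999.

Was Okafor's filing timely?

No

Counting April 6, 1999 as day 1, day 228 is November 19, 1999.
From May 10, 1999 through May 16, 1999 inclusive is 7 days; tolling adds 7 days: November 19, 1999 + 7 days = November 26, 1999.
November 26, 1999 is a Friday and not a day on which the transfer agent is closed, so no extension applies.
The deadline is November 26, 1999; the filing on December 10, 1999 is after that date.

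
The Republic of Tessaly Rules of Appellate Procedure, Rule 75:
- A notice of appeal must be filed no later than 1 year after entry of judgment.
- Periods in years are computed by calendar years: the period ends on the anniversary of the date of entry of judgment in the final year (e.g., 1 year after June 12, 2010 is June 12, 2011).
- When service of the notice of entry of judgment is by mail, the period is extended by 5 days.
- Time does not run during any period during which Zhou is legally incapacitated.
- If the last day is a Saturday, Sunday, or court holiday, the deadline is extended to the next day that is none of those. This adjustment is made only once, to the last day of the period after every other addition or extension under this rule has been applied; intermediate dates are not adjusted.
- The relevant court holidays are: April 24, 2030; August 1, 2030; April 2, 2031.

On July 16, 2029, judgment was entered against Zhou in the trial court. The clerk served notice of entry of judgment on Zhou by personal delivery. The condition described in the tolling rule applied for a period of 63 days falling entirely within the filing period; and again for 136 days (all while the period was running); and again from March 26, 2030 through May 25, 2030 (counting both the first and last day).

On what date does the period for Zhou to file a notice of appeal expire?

April 3, 2031

1 year after July 16, 2029 is July 16, 2030.
Service was not by mail, so no mail extension applies.
Tolling adds 63 days: July 16, 2030 + 63 days = September 17, 2030.
Tolling adds 136 days: September 17, 2030 + 136 days = January 31, 2031.
From March 26, 2030 through May 25, 2030 inclusive is 61 days; tolling adds 61 days: January 31, 2031 + 61 days = April 2, 2031.
April 2, 2031 is a listed holiday. The next qualifying day is April 3, 2031.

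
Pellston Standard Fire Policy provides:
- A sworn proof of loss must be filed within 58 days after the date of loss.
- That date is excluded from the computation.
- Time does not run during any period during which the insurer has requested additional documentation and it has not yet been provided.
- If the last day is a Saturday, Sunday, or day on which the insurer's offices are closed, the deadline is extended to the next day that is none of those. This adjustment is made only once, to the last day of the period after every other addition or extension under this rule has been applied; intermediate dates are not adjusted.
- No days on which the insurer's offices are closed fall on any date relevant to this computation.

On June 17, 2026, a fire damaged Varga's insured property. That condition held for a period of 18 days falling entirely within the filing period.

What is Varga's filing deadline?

58 days after June 17, 2026 is August 14, 2026.
Tolling adds 18 days: August 14, 2026 + 18 days = September 1, 2026.
September 1, 2026 is a Tuesday and not a day on which the insurer's offices are closed, so no extension applies.

September 1, 2026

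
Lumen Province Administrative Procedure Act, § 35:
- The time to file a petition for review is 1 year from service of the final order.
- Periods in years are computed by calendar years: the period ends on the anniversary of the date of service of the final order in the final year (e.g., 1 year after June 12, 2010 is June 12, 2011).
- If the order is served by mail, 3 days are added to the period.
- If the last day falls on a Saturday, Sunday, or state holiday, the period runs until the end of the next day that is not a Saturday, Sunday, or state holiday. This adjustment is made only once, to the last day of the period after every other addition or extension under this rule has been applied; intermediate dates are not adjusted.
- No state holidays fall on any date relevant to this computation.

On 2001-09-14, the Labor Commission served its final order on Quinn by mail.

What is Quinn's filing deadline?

September 17, 2002

1 year after 2001-09-14 is September 14, 2002.
Service was by mail, adding 3 days: September 14, 2002 + 3 days = September 17, 2002.
September 17, 2002 is a Tuesday and not a state holiday, so no extension applies.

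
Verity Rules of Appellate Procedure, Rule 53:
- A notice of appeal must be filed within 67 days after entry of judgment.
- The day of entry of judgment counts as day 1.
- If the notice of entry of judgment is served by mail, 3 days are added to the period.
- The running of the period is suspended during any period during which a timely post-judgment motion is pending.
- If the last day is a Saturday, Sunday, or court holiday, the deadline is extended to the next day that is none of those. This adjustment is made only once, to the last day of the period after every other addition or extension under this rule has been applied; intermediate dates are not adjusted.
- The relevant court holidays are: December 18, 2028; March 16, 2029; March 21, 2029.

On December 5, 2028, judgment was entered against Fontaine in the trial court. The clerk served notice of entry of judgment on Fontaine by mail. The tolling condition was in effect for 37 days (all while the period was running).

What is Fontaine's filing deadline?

March 22, 2029

Counting December 5, 2028 as day 1, day 67 is February 9, 2029.
Service was by mail, adding 3 days: February 9, 2029 + 3 days = February 12, 2029.
Tolling adds 37 days: February 12, 2029 + 37 days = March 21, 2029.
March 21, 2029 is a listed holiday. The next qualifying day is March 22, 2029.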